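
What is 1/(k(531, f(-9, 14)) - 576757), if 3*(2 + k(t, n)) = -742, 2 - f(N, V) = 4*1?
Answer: -3/1731019 ≈ -1.7331e-6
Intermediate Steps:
f(N, V) = -2 (f(N, V) = 2 - 4 = -2)
k(t, n) = -748/3 (k(t, n) = -2 + (⅓)*(-742) = -2 - 742/3 = -748/3)
1/(k(531, f(-9, 14)) - 576757) = 1/(-748/3 - 576757) = 1/(-1731019/3) = -3/1731019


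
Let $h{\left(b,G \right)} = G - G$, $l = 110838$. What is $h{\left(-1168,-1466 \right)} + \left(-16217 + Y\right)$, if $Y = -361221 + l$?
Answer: $-266600$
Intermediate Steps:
$h{\left(b,G \right)} = 0$
$Y = -250383$ ($Y = -361221 + 110838 = -250383$)
$h{\left(-1168,-1466 \right)} + \left(-16217 + Y\right) = 0 - 266600 = -266600$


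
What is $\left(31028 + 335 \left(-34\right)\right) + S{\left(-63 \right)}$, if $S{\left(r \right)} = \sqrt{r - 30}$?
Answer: $19638 + i \sqrt{93} \approx 19638.0 + 9.6436 i$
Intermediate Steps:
$S{\left(r \right)} = \sqrt{-30 + r}$
$\left(31028 + 335 \left(-34\right)\right) + S{\left(-63 \right)} = \left(31028 + 335 \left(-34\right)\right) + \sqrt{-30 - 63} = \left(31028 - 11390\right) + \sqrt{-93} = 19638 + i \sqrt{93}$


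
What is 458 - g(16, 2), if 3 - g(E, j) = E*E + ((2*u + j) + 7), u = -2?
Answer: 716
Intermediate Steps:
g(E, j) = -j - E² (g(E, j) = 3 - (E*E + ((2*(-2) + j) + 7)) = 3 - (E² + ((-4 + j) + 7)) = 3 - (E² + (3 + j)) = 3 - (3 + j + E²) = 3 + (-3 - j - E²) = -j - E²)
458 - g(16, 2) = 458 - (-1*2 - 1*16²) = 458 - (-2 - 1*256) = 458 - (-2 - 256) = 458 - 1*(-258) = 458 + 258 = 716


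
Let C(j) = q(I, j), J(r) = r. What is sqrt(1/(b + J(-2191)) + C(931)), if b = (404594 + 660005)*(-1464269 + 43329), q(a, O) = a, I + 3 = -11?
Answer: I*sqrt(3559664891823447854858585)/504243768417 ≈ 3.7417*I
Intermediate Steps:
I = -14 (I = -3 - 11 = -14)
b = -1512731303060 (b = 1064599*(-1420940) = -1512731303060)
C(j) = -14
sqrt(1/(b + J(-2191)) + C(931)) = sqrt(1/(-1512731303060 - 2191) - 14) = sqrt(1/(-1512731305251) - 14) = sqrt(-1/1512731305251 - 14) = sqrt(-21178238273515/1512731305251) = I*sqrt(3559664891823447854858585)/504243768417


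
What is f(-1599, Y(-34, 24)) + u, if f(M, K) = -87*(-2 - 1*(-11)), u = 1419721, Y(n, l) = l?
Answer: 1418938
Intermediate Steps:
f(M, K) = -783 (f(M, K) = -87*(-2 + 11) = -87*9 = -783)
f(-1599, Y(-34, 24)) + u = -783 + 1419721 = 1418938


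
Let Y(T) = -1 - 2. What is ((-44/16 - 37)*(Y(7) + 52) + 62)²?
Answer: 56896849/16 ≈ 3.5561e+6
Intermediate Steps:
Y(T) = -3
((-44/16 - 37)*(Y(7) + 52) + 62)² = ((-44/16 - 37)*(-3 + 52) + 62)² = ((-44*1/16 - 37)*49 + 62)² = ((-11/4 - 37)*49 + 62)² = (-159/4*49 + 62)² = (-7791/4 + 62)² = (-7543/4)² = 56896849/16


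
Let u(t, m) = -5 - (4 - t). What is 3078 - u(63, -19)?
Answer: 3024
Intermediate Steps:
u(t, m) = -9 + t (u(t, m) = -5 + (-4 + t) = -9 + t)
3078 - u(63, -19) = 3078 - (-9 + 63) = 3078 - 1*54 = 3078 - 54 = 3024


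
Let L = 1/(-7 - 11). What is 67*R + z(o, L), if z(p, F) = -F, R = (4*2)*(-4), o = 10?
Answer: -38591/18 ≈ -2143.9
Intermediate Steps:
L = -1/18 (L = 1/(-18) = -1/18 ≈ -0.055556)
R = -32 (R = 8*(-4) = -32)
67*R + z(o, L) = 67*(-32) - 1*(-1/18) = -2144 + 1/18 = -38591/18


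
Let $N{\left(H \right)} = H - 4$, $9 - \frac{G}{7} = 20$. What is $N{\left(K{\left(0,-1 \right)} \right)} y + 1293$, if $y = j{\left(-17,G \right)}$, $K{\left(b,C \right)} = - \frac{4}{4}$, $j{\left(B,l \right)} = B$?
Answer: $1378$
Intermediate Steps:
$G = -77$ ($G = 63 - 140 = -77$)
$K{\left(b,C \right)} = -1$ ($K{\left(b,C \right)} = \left(-4\right) \frac{1}{4} = -1$)
$y = -17$
$N{\left(H \right)} = -4 + H$ ($N{\left(H \right)} = H - 4 = -4 + H$)
$N{\left(K{\left(0,-1 \right)} \right)} y + 1293 = \left(-4 - 1\right) \left(-17\right) + 1293 = \left(-5\right) \left(-17\right) + 1293 = 85 + 1293 = 1378$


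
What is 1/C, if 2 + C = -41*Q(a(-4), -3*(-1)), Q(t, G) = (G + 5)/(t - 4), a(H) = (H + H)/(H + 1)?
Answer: 1/244 ≈ 0.0040984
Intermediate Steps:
a(H) = 2*H/(1 + H) (a(H) = (2*H)/(1 + H) = 2*H/(1 + H))
Q(t, G) = (5 + G)/(-4 + t)
C = 244 (C = -2 - 41*(5 - 3*(-1))/(-4 + 2*(-4)/(1 - 4)) = -2 - 41*(5 + 3)/(-4 + 2*(-4)/(-3)) = -2 - 41*8/(-4 + 2*(-4)*(-⅓)) = -2 - 41*8/(-4 + 8/3) = -2 - 41*8/(-4/3) = -2 - (-123)*8/4 = -2 - 41*(-6) = -2 + 246 = 244)
1/C = 1/244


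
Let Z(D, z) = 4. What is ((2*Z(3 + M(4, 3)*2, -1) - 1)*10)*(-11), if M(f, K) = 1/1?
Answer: -770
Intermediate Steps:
M(f, K) = 1
((2*Z(3 + M(4, 3)*2, -1) - 1)*10)*(-11) = ((2*4 - 1)*10)*(-11) = ((8 - 1)*10)*(-11) = (7*10)*(-11) = 70*(-11) = -770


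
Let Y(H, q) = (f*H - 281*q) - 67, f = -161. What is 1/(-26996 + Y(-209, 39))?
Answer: -1/4373 ≈ -0.00022868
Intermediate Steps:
Y(H, q) = -67 - 281*q - 161*H (Y(H, q) = (-161*H - 281*q) - 67 = (-281*q - 161*H) - 67 = -67 - 281*q - 161*H)
1/(-26996 + Y(-209, 39)) = 1/(-26996 + (-67 - 281*39 - 161*(-209))) = 1/(-26996 + (-67 - 10959 + 33649)) = 1/(-26996 + 22623) = 1/(-4373) = -1/4373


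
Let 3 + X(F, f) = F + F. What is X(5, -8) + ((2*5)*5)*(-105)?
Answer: -5243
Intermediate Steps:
X(F, f) = -3 + 2*F (X(F, f) = -3 + (F + F) = -3 + 2*F)
X(5, -8) + ((2*5)*5)*(-105) = (-3 + 2*5) + ((2*5)*5)*(-105) = (-3 + 10) + (10*5)*(-105) = 7 + 50*(-105) = 7 - 5250 = -5243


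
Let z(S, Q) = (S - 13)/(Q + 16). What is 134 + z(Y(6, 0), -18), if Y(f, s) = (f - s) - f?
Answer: 281/2 ≈ 140.50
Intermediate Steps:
Y(f, s) = -s
z(S, Q) = (-13 + S)/(16 + Q)
134 + z(Y(6, 0), -18) = 134 + (-13 - 1*0)/(16 - 18) = 134 + (-13 + 0)/(-2) = 134 - ½*(-13) = 134 + 13/2 = 281/2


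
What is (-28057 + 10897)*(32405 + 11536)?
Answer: -754027560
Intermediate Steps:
(-28057 + 10897)*(32405 + 11536) = -17160*43941 = -754027560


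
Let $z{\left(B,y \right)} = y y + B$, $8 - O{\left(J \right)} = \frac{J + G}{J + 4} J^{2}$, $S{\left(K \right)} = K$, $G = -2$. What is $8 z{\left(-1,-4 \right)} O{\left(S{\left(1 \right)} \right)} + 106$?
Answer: $1090$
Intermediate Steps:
$O{\left(J \right)} = 8 - \frac{J^{2} \left(-2 + J\right)}{4 + J}$ ($O{\left(J \right)} = 8 - \frac{J - 2}{J + 4} J^{2} = 8 - \frac{-2 + J}{4 + J} J^{2} = 8 - \frac{J^{2} \left(-2 + J\right)}{4 + J}$)
$z{\left(B,y \right)} = B + y^{2}$ ($z{\left(B,y \right)} = y^{2} + B = B + y^{2}$)
$8 z{\left(-1,-4 \right)} O{\left(S{\left(1 \right)} \right)} + 106 = 8 \left(-1 + \left(-4\right)^{2}\right) \frac{32 - 1^{3} + 2 \cdot 1^{2} + 8 \cdot 1}{4 + 1} + 106 = 8 \left(-1 + 16\right) \frac{32 - 1 + 2 \cdot 1 + 8}{5} + 106 = 8 \cdot 15 \frac{32 - 1 + 2 + 8}{5} + 106 = 120 \cdot \frac{1}{5} \cdot 41 + 106 = 120 \cdot \frac{41}{5} + 106 = 984 + 106 = 1090$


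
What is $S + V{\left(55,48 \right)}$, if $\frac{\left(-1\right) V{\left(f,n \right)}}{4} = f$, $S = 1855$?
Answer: $1635$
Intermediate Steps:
$V{\left(f,n \right)} = - 4 f$
$S + V{\left(55,48 \right)} = 1855 - 220 = 1635$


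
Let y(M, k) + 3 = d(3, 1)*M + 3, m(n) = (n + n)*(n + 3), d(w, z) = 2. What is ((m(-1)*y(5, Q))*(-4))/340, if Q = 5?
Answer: 8/17 ≈ 0.47059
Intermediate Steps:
m(n) = 2*n*(3 + n) (m(n) = (2*n)*(3 + n) = 2*n*(3 + n))
y(M, k) = 2*M (y(M, k) = -3 + (2*M + 3) = -3 + (3 + 2*M) = 2*M)
((m(-1)*y(5, Q))*(-4))/340 = (((2*(-1)*(3 - 1))*(2*5))*(-4))/340 = (((2*(-1)*2)*10)*(-4))*(1/340) = (-4*10*(-4))*(1/340) = -40*(-4)*(1/340) = 160*(1/340) = 8/17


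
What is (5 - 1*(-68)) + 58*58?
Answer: 3437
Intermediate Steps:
(5 - 1*(-68)) + 58*58 = (5 + 68) + 3364 = 73 + 3364 = 3437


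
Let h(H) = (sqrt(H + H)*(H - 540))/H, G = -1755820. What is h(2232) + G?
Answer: -1755820 + 282*sqrt(31)/31 ≈ -1.7558e+6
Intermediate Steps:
h(H) = sqrt(2)*(-540 + H)/sqrt(H) (h(H) = (sqrt(2*H)*(-540 + H))/H = ((sqrt(2)*sqrt(H))*(-540 + H))/H = (sqrt(2)*sqrt(H)*(-540 + H))/H = sqrt(2)*(-540 + H)/sqrt(H))
h(2232) + G = sqrt(2)*(-540 + 2232)/sqrt(2232) - 1755820 = sqrt(2)*(sqrt(62)/372)*1692 - 1755820 = 282*sqrt(31)/31 - 1755820 = -1755820 + 282*sqrt(31)/31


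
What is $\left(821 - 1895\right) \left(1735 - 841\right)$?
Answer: $-960156$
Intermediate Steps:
$\left(821 - 1895\right) \left(1735 - 841\right) = \left(-1074\right) 894 = -960156$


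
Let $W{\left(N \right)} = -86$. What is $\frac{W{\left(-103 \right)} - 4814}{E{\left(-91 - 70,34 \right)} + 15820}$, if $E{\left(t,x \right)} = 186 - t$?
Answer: $- \frac{4900}{16167} \approx -0.30309$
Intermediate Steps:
$\frac{W{\left(-103 \right)} - 4814}{E{\left(-91 - 70,34 \right)} + 15820} = \frac{-86 - 4814}{\left(186 - \left(-91 - 70\right)\right) + 15820} = - \frac{4900}{\left(186 - \left(-91 - 70\right)\right) + 15820} = - \frac{4900}{\left(186 - -161\right) + 15820} = - \frac{4900}{\left(186 + 161\right) + 15820} = - \frac{4900}{347 + 15820} = - \frac{4900}{16167}$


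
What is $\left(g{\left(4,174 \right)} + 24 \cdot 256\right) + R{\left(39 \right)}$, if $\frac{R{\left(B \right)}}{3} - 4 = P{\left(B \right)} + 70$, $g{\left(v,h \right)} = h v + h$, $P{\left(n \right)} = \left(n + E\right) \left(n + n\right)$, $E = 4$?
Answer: $17298$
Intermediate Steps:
$P{\left(n \right)} = 2 n \left(4 + n\right)$ ($P{\left(n \right)} = \left(n + 4\right) \left(n + n\right) = \left(4 + n\right) 2 n = 2 n \left(4 + n\right)$)
$g{\left(v,h \right)} = h + h v$
$R{\left(B \right)} = 222 + 6 B \left(4 + B\right)$ ($R{\left(B \right)} = 12 + 3 \left(2 B \left(4 + B\right) + 70\right) = 12 + 3 \left(70 + 2 B \left(4 + B\right)\right) = 12 + \left(210 + 6 B \left(4 + B\right)\right) = 222 + 6 B \left(4 + B\right)$)
$\left(g{\left(4,174 \right)} + 24 \cdot 256\right) + R{\left(39 \right)} = \left(174 \left(1 + 4\right) + 24 \cdot 256\right) + \left(222 + 6 \cdot 39 \left(4 + 39\right)\right) = \left(174 \cdot 5 + 6144\right) + \left(222 + 6 \cdot 39 \cdot 43\right) = \left(870 + 6144\right) + \left(222 + 10062\right) = 7014 + 10284 = 17298$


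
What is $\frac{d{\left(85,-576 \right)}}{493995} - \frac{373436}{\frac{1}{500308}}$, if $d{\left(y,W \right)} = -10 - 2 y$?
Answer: $- \frac{6152971791278716}{32933} \approx -1.8683 \cdot 10^{11}$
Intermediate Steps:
$\frac{d{\left(85,-576 \right)}}{493995} - \frac{373436}{\frac{1}{500308}} = \frac{-10 - 170}{493995} - \frac{373436}{\frac{1}{500308}} = \left(-10 - 170\right) \frac{1}{493995} - 373436 \frac{1}{\frac{1}{500308}} = \left(-180\right) \frac{1}{493995} - 186833018288 = - \frac{12}{32933} - 186833018288 = - \frac{6152971791278716}{32933}$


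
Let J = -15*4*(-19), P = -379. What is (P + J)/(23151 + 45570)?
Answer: 761/68721 ≈ 0.011074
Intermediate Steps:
J = 1140 (J = -60*(-19) = 1140)
(P + J)/(23151 + 45570) = (-379 + 1140)/(23151 + 45570) = 761/68721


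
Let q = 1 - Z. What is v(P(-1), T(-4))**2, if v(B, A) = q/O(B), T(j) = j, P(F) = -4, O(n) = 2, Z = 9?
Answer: 16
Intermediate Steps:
q = -8 (q = 1 - 1*9 = 1 - 9 = -8)
v(B, A) = -4 (v(B, A) = -8/2 = -8*1/2 = -4)
v(P(-1), T(-4))**2 = (-4)**2 = 16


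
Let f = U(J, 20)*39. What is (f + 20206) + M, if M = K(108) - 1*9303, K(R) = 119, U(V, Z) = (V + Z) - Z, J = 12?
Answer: 11490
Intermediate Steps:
U(V, Z) = V
M = -9184 (M = 119 - 1*9303 = 119 - 9303 = -9184)
f = 468 (f = 12*39 = 468)
(f + 20206) + M = (468 + 20206) - 9184 = 20674 - 9184 = 11490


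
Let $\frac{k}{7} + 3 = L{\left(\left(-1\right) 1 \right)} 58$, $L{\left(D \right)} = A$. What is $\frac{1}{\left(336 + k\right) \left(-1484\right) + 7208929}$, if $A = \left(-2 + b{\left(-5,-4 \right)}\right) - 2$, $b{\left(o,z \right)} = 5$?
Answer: $\frac{1}{6138965} \approx 1.6289 \cdot 10^{-7}$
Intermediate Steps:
$A = 1$ ($A = \left(-2 + 5\right) - 2 = 3 - 2 = 1$)
$L{\left(D \right)} = 1$
$k = 385$ ($k = -21 + 7 \cdot 1 \cdot 58 = -21 + 7 \cdot 58 = -21 + 406 = 385$)
$\frac{1}{\left(336 + k\right) \left(-1484\right) + 7208929} = \frac{1}{\left(336 + 385\right) \left(-1484\right) + 7208929} = \frac{1}{721 \left(-1484\right) + 7208929} = \frac{1}{-1069964 + 7208929} = \frac{1}{6138965}$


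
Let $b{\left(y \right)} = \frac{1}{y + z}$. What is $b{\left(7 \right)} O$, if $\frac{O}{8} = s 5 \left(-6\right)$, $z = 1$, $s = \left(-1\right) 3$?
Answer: $90$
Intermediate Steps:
$s = -3$
$O = 720$ ($O = 8 \left(-3\right) 5 \left(-6\right) = 8 \left(\left(-15\right) \left(-6\right)\right) = 8 \cdot 90 = 720$)
$b{\left(y \right)} = \frac{1}{1 + y}$ ($b{\left(y \right)} = \frac{1}{y + 1} = \frac{1}{1 + y}$)
$b{\left(7 \right)} O = \frac{1}{1 + 7} \cdot 720 = \frac{1}{8} \cdot 720 = 90$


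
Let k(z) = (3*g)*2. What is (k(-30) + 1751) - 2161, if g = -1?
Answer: -416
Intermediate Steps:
k(z) = -6 (k(z) = (3*(-1))*2 = -3*2 = -6)
(k(-30) + 1751) - 2161 = (-6 + 1751) - 2161 = 1745 - 2161 = -416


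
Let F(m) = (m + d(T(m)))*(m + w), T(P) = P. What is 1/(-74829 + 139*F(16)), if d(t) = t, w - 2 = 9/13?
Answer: 13/108087 ≈ 0.00012027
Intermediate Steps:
w = 35/13 (w = 2 + 9/13 = 35/13 ≈ 2.6923)
F(m) = 2*m*(35/13 + m) (F(m) = (m + m)*(m + 35/13) = (2*m)*(35/13 + m) = 2*m*(35/13 + m))
1/(-74829 + 139*F(16)) = 1/(-74829 + 139*((2/13)*16*(35 + 13*16))) = 1/(-74829 + 139*((2/13)*16*(35 + 208))) = 1/(-74829 + 139*((2/13)*16*243)) = 1/(-74829 + 139*(7776/13)) = 1/(-74829 + 1080864/13) = 1/(108087/13) = 13/108087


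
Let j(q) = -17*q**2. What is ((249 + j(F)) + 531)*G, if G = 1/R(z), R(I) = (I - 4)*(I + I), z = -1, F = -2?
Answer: 356/5 ≈ 71.200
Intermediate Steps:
R(I) = 2*I*(-4 + I) (R(I) = (-4 + I)*(2*I) = 2*I*(-4 + I))
G = 1/10 (G = 1/(2*(-1)*(-4 - 1)) = 1/(2*(-1)*(-5)) = 1/10 ≈ 0.10000)
((249 + j(F)) + 531)*G = ((249 - 17*(-2)**2) + 531)*(1/10) = ((249 - 17*4) + 531)*(1/10) = ((249 - 68) + 531)*(1/10) = (181 + 531)*(1/10) = 712*(1/10) = 356/5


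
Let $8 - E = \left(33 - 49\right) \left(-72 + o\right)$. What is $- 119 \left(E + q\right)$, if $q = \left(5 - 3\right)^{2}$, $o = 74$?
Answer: $-5236$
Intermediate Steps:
$q = 4$ ($q = 2^{2} = 4$)
$E = 40$ ($E = 8 - \left(33 - 49\right) \left(-72 + 74\right) = 8 - \left(-16\right) 2 = 8 - -32 = 8 + 32 = 40$)
$- 119 \left(E + q\right) = - 119 \left(40 + 4\right) = \left(-119\right) 44 = -5236$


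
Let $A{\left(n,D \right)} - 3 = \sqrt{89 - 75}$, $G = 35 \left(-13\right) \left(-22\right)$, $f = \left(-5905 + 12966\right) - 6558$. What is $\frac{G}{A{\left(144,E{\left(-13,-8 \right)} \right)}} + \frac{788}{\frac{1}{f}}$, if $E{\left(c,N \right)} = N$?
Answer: $390358 + 2002 \sqrt{14} \approx 3.9785 \cdot 10^{5}$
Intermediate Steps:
$f = 503$ ($f = 7061 - 6558 = 503$)
$G = 10010$ ($G = \left(-455\right) \left(-22\right) = 10010$)
$A{\left(n,D \right)} = 3 + \sqrt{14}$ ($A{\left(n,D \right)} = 3 + \sqrt{89 - 75} = 3 + \sqrt{14}$)
$\frac{G}{A{\left(144,E{\left(-13,-8 \right)} \right)}} + \frac{788}{\frac{1}{f}} = \frac{10010}{3 + \sqrt{14}} + \frac{788}{\frac{1}{503}} = \frac{10010}{3 + \sqrt{14}} + 788 \frac{1}{\frac{1}{503}} = \frac{10010}{3 + \sqrt{14}} + 788 \cdot 503 = \frac{10010}{3 + \sqrt{14}} + 396364 = 396364 + \frac{10010}{3 + \sqrt{14}}$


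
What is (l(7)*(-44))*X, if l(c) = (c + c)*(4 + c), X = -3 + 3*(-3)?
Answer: 81312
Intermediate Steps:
X = -12 (X = -3 - 9 = -12)
l(c) = 2*c*(4 + c) (l(c) = (2*c)*(4 + c) = 2*c*(4 + c))
(l(7)*(-44))*X = ((2*7*(4 + 7))*(-44))*(-12) = ((2*7*11)*(-44))*(-12) = (154*(-44))*(-12) = -6776*(-12) = 81312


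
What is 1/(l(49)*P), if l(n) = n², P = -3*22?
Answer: -1/158466 ≈ -6.3105e-6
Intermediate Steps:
P = -66
1/(l(49)*P) = 1/(49²*(-66)) = 1/(2401*(-66)) = 1/(-158466) = -1/158466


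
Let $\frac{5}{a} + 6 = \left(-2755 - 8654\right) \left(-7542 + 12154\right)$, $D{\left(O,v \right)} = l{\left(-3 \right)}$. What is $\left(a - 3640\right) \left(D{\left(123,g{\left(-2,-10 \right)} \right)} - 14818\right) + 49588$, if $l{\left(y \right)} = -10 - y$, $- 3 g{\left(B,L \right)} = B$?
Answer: $\frac{2842051315410757}{52618314} \approx 5.4013 \cdot 10^{7}$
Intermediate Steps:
$g{\left(B,L \right)} = - \frac{B}{3}$
$D{\left(O,v \right)} = -7$ ($D{\left(O,v \right)} = -10 - -3 = -10 + 3 = -7$)
$a = - \frac{5}{52618314}$ ($a = \frac{5}{-6 + \left(-2755 - 8654\right) \left(-7542 + 12154\right)} = \frac{5}{-6 - 52618308} = \frac{5}{-52618314} = 5 \left(- \frac{1}{52618314}\right) = - \frac{5}{52618314} \approx -9.5024 \cdot 10^{-8}$)
$\left(a - 3640\right) \left(D{\left(123,g{\left(-2,-10 \right)} \right)} - 14818\right) + 49588 = \left(- \frac{5}{52618314} - 3640\right) \left(-7 - 14818\right) + 49588 = \left(- \frac{191530662965}{52618314}\right) \left(-14825\right) + 49588 = \frac{2839442078456125}{52618314} + 49588 = \frac{2842051315410757}{52618314}$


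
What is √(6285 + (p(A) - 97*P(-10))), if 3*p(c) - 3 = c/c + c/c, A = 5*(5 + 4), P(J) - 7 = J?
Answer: √59199/3 ≈ 81.103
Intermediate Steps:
P(J) = 7 + J
A = 45 (A = 5*9 = 45)
p(c) = 5/3 (p(c) = 1 + (c/c + c/c)/3 = 1 + (1 + 1)/3 = 1 + (⅓)*2 = 1 + ⅔ = 5/3)
√(6285 + (p(A) - 97*P(-10))) = √(6285 + (5/3 - 97*(7 - 10))) = √(6285 + (5/3 - 97*(-3))) = √(6285 + (5/3 + 291)) = √(6285 + 878/3) = √(19733/3) = √59199/3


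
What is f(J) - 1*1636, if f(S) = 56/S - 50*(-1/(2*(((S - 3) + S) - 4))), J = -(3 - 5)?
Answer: -4849/3 ≈ -1616.3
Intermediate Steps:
J = 2 (J = -1*(-2) = 2)
f(S) = -50/(14 - 4*S) + 56/S (f(S) = 56/S - 50*(-1/(2*(((-3 + S) + S) - 4))) = 56/S - 50*(-1/(2*((-3 + 2*S) - 4))) = 56/S - 50*(-1/(2*(-7 + 2*S))) = 56/S - 50/(14 - 4*S) = -50/(14 - 4*S) + 56/S)
f(J) - 1*1636 = (-392 + 137*2)/(2*(-7 + 2*2)) - 1*1636 = (-392 + 274)/(2*(-7 + 4)) - 1636 = (½)*(-118)/(-3) - 1636 = (½)*(-⅓)*(-118) - 1636 = 59/3 - 1636 = -4849/3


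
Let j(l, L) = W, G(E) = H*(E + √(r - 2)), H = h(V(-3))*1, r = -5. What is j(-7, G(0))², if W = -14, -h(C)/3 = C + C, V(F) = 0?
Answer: 196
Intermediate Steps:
h(C) = -6*C (h(C) = -3*(C + C) = -6*C)
H = 0 (H = -6*0*1 = 0*1 = 0)
G(E) = 0 (G(E) = 0*(E + √(-5 - 2)) = 0*(E + √(-7)) = 0*(E + I*√7) = 0)
j(l, L) = -14
j(-7, G(0))² = (-14)² = 196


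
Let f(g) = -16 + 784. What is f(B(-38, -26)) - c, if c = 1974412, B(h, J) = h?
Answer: -1973644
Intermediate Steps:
f(g) = 768
f(B(-38, -26)) - c = 768 - 1*1974412 = 768 - 1974412 = -1973644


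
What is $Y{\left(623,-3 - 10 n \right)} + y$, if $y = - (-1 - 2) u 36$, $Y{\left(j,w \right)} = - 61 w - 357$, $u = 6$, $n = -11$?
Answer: $-6236$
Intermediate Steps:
$Y{\left(j,w \right)} = -357 - 61 w$
$y = 648$ ($y = - (-1 - 2) 6 \cdot 36 = \left(-1\right) \left(-3\right) 6 \cdot 36 = 3 \cdot 6 \cdot 36 = 18 \cdot 36 = 648$)
$Y{\left(623,-3 - 10 n \right)} + y = \left(-357 - 61 \left(-3 - -110\right)\right) + 648 = \left(-357 - 61 \left(-3 + 110\right)\right) + 648 = \left(-357 - 6527\right) + 648 = -6884 + 648 = -6236$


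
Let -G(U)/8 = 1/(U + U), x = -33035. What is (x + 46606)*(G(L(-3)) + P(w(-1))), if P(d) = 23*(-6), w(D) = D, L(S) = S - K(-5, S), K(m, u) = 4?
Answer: -13055302/7 ≈ -1.8650e+6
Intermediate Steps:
L(S) = -4 + S (L(S) = S - 1*4 = S - 4 = -4 + S)
G(U) = -4/U (G(U) = -8/(U + U) = -8*1/(2*U) = -4/U)
P(d) = -138
(x + 46606)*(G(L(-3)) + P(w(-1))) = (-33035 + 46606)*(-4/(-4 - 3) - 138) = 13571*(-4/(-7) - 138) = 13571*(-4*(-⅐) - 138) = 13571*(4/7 - 138) = 13571*(-962/7) = -13055302/7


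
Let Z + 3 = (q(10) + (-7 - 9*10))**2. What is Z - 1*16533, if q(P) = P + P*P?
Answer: -16367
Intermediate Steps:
q(P) = P + P**2
Z = 166 (Z = -3 + (10*(1 + 10) + (-7 - 9*10))**2 = -3 + (10*11 + (-7 - 90))**2 = -3 + (110 - 97)**2 = -3 + 13**2 = -3 + 169 = 166)
Z - 1*16533 = 166 - 1*16533 = 166 - 16533 = -16367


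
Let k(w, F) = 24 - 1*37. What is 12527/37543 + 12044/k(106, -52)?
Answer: -452005041/488059 ≈ -926.13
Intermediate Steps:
k(w, F) = -13 (k(w, F) = 24 - 37 = -13)
12527/37543 + 12044/k(106, -52) = 12527/37543 + 12044/(-13) = 12527*(1/37543) + 12044*(-1/13) = 12527/37543 - 12044/13 = -452005041/488059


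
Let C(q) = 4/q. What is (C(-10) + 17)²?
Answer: 6889/25 ≈ 275.56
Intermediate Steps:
(C(-10) + 17)² = (4/(-10) + 17)² = (4*(-⅒) + 17)² = (-⅖ + 17)² = (83/5)² = 6889/25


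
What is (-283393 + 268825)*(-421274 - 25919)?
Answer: 6514707624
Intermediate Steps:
(-283393 + 268825)*(-421274 - 25919) = -14568*(-447193) = 6514707624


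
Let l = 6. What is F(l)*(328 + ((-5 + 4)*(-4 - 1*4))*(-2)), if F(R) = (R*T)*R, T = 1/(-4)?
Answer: -2808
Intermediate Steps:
T = -1/4 (T = 1*(-1/4) = -1/4 ≈ -0.25000)
F(R) = -R**2/4 (F(R) = (R*(-1/4))*R = (-R/4)*R = -R**2/4)
F(l)*(328 + ((-5 + 4)*(-4 - 1*4))*(-2)) = (-1/4*6**2)*(328 + ((-5 + 4)*(-4 - 1*4))*(-2)) = (-1/4*36)*(328 - (-4 - 4)*(-2)) = -9*(328 - 1*(-8)*(-2)) = -9*(328 + 8*(-2)) = -9*(328 - 16) = -9*312 = -2808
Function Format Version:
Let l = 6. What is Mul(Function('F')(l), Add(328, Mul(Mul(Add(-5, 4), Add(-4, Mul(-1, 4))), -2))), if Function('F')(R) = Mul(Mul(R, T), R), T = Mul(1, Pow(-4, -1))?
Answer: -2808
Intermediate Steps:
T = Rational(-1, 4) (T = Mul(1, Rational(-1, 4)) = Rational(-1, 4) ≈ -0.25000)
Function('F')(R) = Mul(Rational(-1, 4), Pow(R, 2)) (Function('F')(R) = Mul(Mul(R, Rational(-1, 4)), R) = Mul(Mul(Rational(-1, 4), R), R) = Mul(Rational(-1, 4), Pow(R, 2)))
Mul(Function('F')(l), Add(328, Mul(Mul(Add(-5, 4), Add(-4, Mul(-1, 4))), -2))) = Mul(Mul(Rational(-1, 4), Pow(6, 2)), Add(328, Mul(Mul(Add(-5, 4), Add(-4, Mul(-1, 4))), -2))) = Mul(Mul(Rational(-1, 4), 36), Add(328, Mul(Mul(-1, Add(-4, -4)), -2))) = Mul(-9, Add(328, Mul(Mul(-1, -8), -2))) = Mul(-9, Add(328, Mul(8, -2))) = Mul(-9, Add(328, -16)) = Mul(-9, 312) = -2808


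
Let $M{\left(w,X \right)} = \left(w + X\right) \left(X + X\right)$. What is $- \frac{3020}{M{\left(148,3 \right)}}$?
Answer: $- \frac{10}{3} \approx -3.3333$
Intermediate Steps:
$M{\left(w,X \right)} = 2 X \left(X + w\right)$ ($M{\left(w,X \right)} = \left(X + w\right) 2 X = 2 X \left(X + w\right)$)
$- \frac{3020}{M{\left(148,3 \right)}} = - \frac{3020}{2 \cdot 3 \left(3 + 148\right)} = - \frac{3020}{2 \cdot 3 \cdot 151} = - \frac{3020}{906} = \left(-3020\right) \frac{1}{906} = - \frac{10}{3}$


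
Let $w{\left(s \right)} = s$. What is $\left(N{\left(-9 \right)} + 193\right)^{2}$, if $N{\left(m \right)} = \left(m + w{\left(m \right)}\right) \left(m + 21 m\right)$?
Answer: $14115049$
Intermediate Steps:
$N{\left(m \right)} = 44 m^{2}$ ($N{\left(m \right)} = \left(m + m\right) \left(m + 21 m\right) = 2 m 22 m = 44 m^{2}$)
$\left(N{\left(-9 \right)} + 193\right)^{2} = \left(44 \left(-9\right)^{2} + 193\right)^{2} = \left(44 \cdot 81 + 193\right)^{2} = \left(3564 + 193\right)^{2} = 3757^{2} = 14115049$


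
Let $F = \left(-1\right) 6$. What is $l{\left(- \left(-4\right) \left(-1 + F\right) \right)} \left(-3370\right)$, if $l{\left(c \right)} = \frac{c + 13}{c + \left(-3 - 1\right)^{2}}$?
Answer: $- \frac{8425}{2} \approx -4212.5$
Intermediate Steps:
$F = -6$
$l{\left(c \right)} = \frac{13 + c}{16 + c}$ ($l{\left(c \right)} = \frac{13 + c}{c + \left(-4\right)^{2}} = \frac{13 + c}{c + 16} = \frac{13 + c}{16 + c}$)
$l{\left(- \left(-4\right) \left(-1 + F\right) \right)} \left(-3370\right) = \frac{13 - - 4 \left(-1 - 6\right)}{16 - - 4 \left(-1 - 6\right)} \left(-3370\right) = \frac{13 - \left(-4\right) \left(-7\right)}{16 - \left(-4\right) \left(-7\right)} \left(-3370\right) = \frac{13 - 28}{16 - 28} \left(-3370\right) = \frac{1}{-12} \left(-15\right) \left(-3370\right) = \left(- \frac{1}{12}\right) \left(-15\right) \left(-3370\right) = \frac{5}{4} \left(-3370\right) = - \frac{8425}{2}$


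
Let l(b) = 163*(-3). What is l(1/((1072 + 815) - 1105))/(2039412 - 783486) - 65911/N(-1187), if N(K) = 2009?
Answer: -3941920047/120150254 ≈ -32.808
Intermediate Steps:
l(b) = -489
l(1/((1072 + 815) - 1105))/(2039412 - 783486) - 65911/N(-1187) = -489/(2039412 - 783486) - 65911/2009 = -489/1255926 - 65911*1/2009 = -489*1/1255926 - 65911/2009 = -163/418642 - 65911/2009 = -3941920047/120150254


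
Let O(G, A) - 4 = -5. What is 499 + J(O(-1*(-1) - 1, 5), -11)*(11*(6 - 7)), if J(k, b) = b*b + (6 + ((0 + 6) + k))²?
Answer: -2163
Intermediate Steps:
O(G, A) = -1 (O(G, A) = 4 - 5 = -1)
J(k, b) = b² + (12 + k)² (J(k, b) = b² + (6 + (6 + k))² = b² + (12 + k)²)
499 + J(O(-1*(-1) - 1, 5), -11)*(11*(6 - 7)) = 499 + ((-11)² + (12 - 1)²)*(11*(6 - 7)) = 499 + (121 + 11²)*(11*(-1)) = 499 + (121 + 121)*(-11) = 499 + 242*(-11) = 499 - 2662 = -2163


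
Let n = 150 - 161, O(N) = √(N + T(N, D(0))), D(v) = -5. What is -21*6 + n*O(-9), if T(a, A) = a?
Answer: -126 - 33*I*√2 ≈ -126.0 - 46.669*I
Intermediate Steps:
O(N) = √2*√N (O(N) = √(N + N) = √(2*N) = √2*√N)
n = -11
-21*6 + n*O(-9) = -21*6 - 11*√2*√(-9) = -126 - 11*√2*3*I = -126 - 33*I*√2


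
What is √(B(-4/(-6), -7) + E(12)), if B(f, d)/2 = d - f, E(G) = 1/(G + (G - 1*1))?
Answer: I*√72795/69 ≈ 3.9102*I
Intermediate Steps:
E(G) = 1/(-1 + 2*G) (E(G) = 1/(G + (G - 1)) = 1/(G + (-1 + G)) = 1/(-1 + 2*G))
B(f, d) = -2*f + 2*d (B(f, d) = 2*(d - f) = -2*f + 2*d)
√(B(-4/(-6), -7) + E(12)) = √((-(-8)/(-6) + 2*(-7)) + 1/(-1 + 2*12)) = √((-(-8)*(-1)/6 - 14) + 1/(-1 + 24)) = √((-2*⅔ - 14) + 1/23) = √((-4/3 - 14) + 1/23) = √(-46/3 + 1/23) = √(-1055/69) = I*√72795/69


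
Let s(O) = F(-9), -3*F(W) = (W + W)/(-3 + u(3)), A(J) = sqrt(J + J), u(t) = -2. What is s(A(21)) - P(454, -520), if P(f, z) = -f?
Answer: 2264/5 ≈ 452.80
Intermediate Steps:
A(J) = sqrt(2)*sqrt(J) (A(J) = sqrt(2*J) = sqrt(2)*sqrt(J))
F(W) = 2*W/15 (F(W) = -(W + W)/(3*(-3 - 2)) = -2*W/(3*(-5)) = -2*W*(-1)/(3*5) = -(-2)*W/15 = 2*W/15)
s(O) = -6/5 (s(O) = (2/15)*(-9) = -6/5)
s(A(21)) - P(454, -520) = -6/5 - (-1)*454 = -6/5 - 1*(-454) = -6/5 + 454 = 2264/5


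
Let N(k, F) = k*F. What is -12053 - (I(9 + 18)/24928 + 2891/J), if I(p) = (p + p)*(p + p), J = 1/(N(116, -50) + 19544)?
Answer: -247696804753/6232 ≈ -3.9746e+7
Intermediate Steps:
N(k, F) = F*k
J = 1/13744 (J = 1/(-50*116 + 19544) = 1/(-5800 + 19544) = 1/13744 ≈ 7.2759e-5)
I(p) = 4*p² (I(p) = (2*p)*(2*p) = 4*p²)
-12053 - (I(9 + 18)/24928 + 2891/J) = -12053 - ((4*(9 + 18)²)/24928 + 2891/(1/13744)) = -12053 - ((4*27²)*(1/24928) + 2891*13744) = -12053 - ((4*729)*(1/24928) + 39733904) = -12053 - (2916*(1/24928) + 39733904) = -12053 - (729/6232 + 39733904) = -12053 - 1*247621690457/6232 = -12053 - 247621690457/6232 = -247696804753/6232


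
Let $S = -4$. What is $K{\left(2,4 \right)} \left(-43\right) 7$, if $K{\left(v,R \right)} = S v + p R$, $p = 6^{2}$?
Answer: $-40936$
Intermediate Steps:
$p = 36$
$K{\left(v,R \right)} = - 4 v + 36 R$
$K{\left(2,4 \right)} \left(-43\right) 7 = \left(\left(-4\right) 2 + 36 \cdot 4\right) \left(-43\right) 7 = \left(-8 + 144\right) \left(-43\right) 7 = 136 \left(-43\right) 7 = \left(-5848\right) 7 = -40936$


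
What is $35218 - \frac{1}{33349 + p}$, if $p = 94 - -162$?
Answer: $\frac{1183500889}{33605} \approx 35218.0$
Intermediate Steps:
$p = 256$ ($p = 94 + 162 = 256$)
$35218 - \frac{1}{33349 + p} = 35218 - \frac{1}{33349 + 256} = 35218 - \frac{1}{33605} = \frac{1183500889}{33605}$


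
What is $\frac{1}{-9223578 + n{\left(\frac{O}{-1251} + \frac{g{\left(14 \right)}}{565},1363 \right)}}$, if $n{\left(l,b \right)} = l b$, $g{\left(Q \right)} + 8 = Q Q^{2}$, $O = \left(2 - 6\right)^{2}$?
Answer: $- \frac{706815}{6514710416422} \approx -1.085 \cdot 10^{-7}$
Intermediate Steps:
$O = 16$ ($O = \left(-4\right)^{2} = 16$)
$g{\left(Q \right)} = -8 + Q^{3}$ ($g{\left(Q \right)} = -8 + Q Q^{2} = -8 + Q^{3}$)
$n{\left(l,b \right)} = b l$
$\frac{1}{-9223578 + n{\left(\frac{O}{-1251} + \frac{g{\left(14 \right)}}{565},1363 \right)}} = \frac{1}{-9223578 + 1363 \left(\frac{16}{-1251} + \frac{-8 + 14^{3}}{565}\right)} = \frac{1}{-9223578 + 1363 \left(16 \left(- \frac{1}{1251}\right) + \left(-8 + 2744\right) \frac{1}{565}\right)} = \frac{1}{-9223578 + 1363 \left(- \frac{16}{1251} + 2736 \cdot \frac{1}{565}\right)} = \frac{1}{-9223578 + 1363 \left(- \frac{16}{1251} + \frac{2736}{565}\right)} = \frac{1}{-9223578 + 1363 \cdot \frac{3413696}{706815}} = \frac{1}{-9223578 + \frac{4652867648}{706815}} = \frac{1}{- \frac{6514710416422}{706815}} = - \frac{706815}{6514710416422}$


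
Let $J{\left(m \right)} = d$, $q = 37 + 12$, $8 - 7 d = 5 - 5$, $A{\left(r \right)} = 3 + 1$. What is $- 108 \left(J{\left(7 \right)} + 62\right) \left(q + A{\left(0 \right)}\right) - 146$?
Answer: $- \frac{2531030}{7} \approx -3.6158 \cdot 10^{5}$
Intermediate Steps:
$A{\left(r \right)} = 4$
$d = \frac{8}{7}$ ($d = \frac{8}{7} - \frac{5 - 5}{7} = \frac{8}{7} - 0 = \frac{8}{7} + 0 = \frac{8}{7} \approx 1.1429$)
$q = 49$
$J{\left(m \right)} = \frac{8}{7}$
$- 108 \left(J{\left(7 \right)} + 62\right) \left(q + A{\left(0 \right)}\right) - 146 = - 108 \left(\frac{8}{7} + 62\right) \left(49 + 4\right) - 146 = - 108 \cdot \frac{442}{7} \cdot 53 - 146 = \left(-108\right) \frac{23426}{7} - 146 = - \frac{2530008}{7} - 146 = - \frac{2531030}{7}$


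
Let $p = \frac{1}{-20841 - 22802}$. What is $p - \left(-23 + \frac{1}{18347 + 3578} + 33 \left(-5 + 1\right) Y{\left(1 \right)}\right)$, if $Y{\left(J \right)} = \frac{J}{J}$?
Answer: $\frac{148315214557}{956872775} \approx 155.0$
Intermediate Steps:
$Y{\left(J \right)} = 1$
$p = - \frac{1}{43643}$ ($p = \frac{1}{-43643} = - \frac{1}{43643} \approx -2.2913 \cdot 10^{-5}$)
$p - \left(-23 + \frac{1}{18347 + 3578} + 33 \left(-5 + 1\right) Y{\left(1 \right)}\right) = - \frac{1}{43643} - \left(-23 + \frac{1}{18347 + 3578} + 33 \left(-5 + 1\right) 1\right) = - \frac{1}{43643} - \left(- \frac{504274}{21925} + 33 \left(-4\right) 1\right) = - \frac{1}{43643} + \left(\left(23 - -132\right) - \frac{1}{21925}\right) = - \frac{1}{43643} + \left(\left(23 + 132\right) - \frac{1}{21925}\right) = - \frac{1}{43643} + \left(155 - \frac{1}{21925}\right) = - \frac{1}{43643} + \frac{3398374}{21925} = \frac{148315214557}{956872775}$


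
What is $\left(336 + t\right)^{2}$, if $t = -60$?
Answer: $76176$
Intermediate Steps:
$\left(336 + t\right)^{2} = \left(336 - 60\right)^{2} = 276^{2} = 76176$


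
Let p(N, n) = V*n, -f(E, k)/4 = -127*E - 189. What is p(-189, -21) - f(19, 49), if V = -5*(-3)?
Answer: -10723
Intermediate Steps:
f(E, k) = 756 + 508*E (f(E, k) = -4*(-127*E - 189) = -4*(-189 - 127*E) = 756 + 508*E)
V = 15
p(N, n) = 15*n
p(-189, -21) - f(19, 49) = 15*(-21) - (756 + 508*19) = -315 - (756 + 9652) = -315 - 1*10408 = -315 - 10408 = -10723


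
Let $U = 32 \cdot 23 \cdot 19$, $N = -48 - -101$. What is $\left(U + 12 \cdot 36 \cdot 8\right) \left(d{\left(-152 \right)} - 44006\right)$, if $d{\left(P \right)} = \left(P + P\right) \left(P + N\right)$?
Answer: $-242590400$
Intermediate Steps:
$N = 53$ ($N = -48 + 101 = 53$)
$U = 13984$ ($U = 736 \cdot 19 = 13984$)
$d{\left(P \right)} = 2 P \left(53 + P\right)$ ($d{\left(P \right)} = \left(P + P\right) \left(P + 53\right) = 2 P \left(53 + P\right)$)
$\left(U + 12 \cdot 36 \cdot 8\right) \left(d{\left(-152 \right)} - 44006\right) = \left(13984 + 12 \cdot 36 \cdot 8\right) \left(2 \left(-152\right) \left(53 - 152\right) - 44006\right) = \left(13984 + 432 \cdot 8\right) \left(2 \left(-152\right) \left(-99\right) - 44006\right) = \left(13984 + 3456\right) \left(30096 - 44006\right) = 17440 \left(-13910\right) = -242590400$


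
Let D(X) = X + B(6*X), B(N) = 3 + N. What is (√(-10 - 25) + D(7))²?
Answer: (52 + I*√35)² ≈ 2669.0 + 615.27*I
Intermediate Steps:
D(X) = 3 + 7*X (D(X) = X + (3 + 6*X) = 3 + 7*X)
(√(-10 - 25) + D(7))² = (√(-10 - 25) + (3 + 7*7))² = (√(-35) + (3 + 49))² = (I*√35 + 52)² = (52 + I*√35)²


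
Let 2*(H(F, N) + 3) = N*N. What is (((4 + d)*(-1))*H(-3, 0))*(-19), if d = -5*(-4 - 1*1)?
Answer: -1653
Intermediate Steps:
d = 25 (d = -5*(-4 - 1) = -5*(-5) = 25)
H(F, N) = -3 + N²/2 (H(F, N) = -3 + (N*N)/2 = -3 + N²/2)
(((4 + d)*(-1))*H(-3, 0))*(-19) = (((4 + 25)*(-1))*(-3 + (½)*0²))*(-19) = ((29*(-1))*(-3 + (½)*0))*(-19) = -29*(-3 + 0)*(-19) = -29*(-3)*(-19) = 87*(-19) = -1653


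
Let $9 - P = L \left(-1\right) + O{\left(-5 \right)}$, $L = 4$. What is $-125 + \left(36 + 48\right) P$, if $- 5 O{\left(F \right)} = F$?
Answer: $883$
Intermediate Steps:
$O{\left(F \right)} = - \frac{F}{5}$
$P = 12$ ($P = 9 - \left(4 \left(-1\right) - -1\right) = 9 - \left(-4 + 1\right) = 9 - -3 = 9 + 3 = 12$)
$-125 + \left(36 + 48\right) P = -125 + \left(36 + 48\right) 12 = -125 + 84 \cdot 12 = -125 + 1008 = 883$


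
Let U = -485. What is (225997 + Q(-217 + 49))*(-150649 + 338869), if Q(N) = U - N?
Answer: 42477489600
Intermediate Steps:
Q(N) = -485 - N
(225997 + Q(-217 + 49))*(-150649 + 338869) = (225997 + (-485 - (-217 + 49)))*(-150649 + 338869) = (225997 + (-485 - 1*(-168)))*188220 = (225997 + (-485 + 168))*188220 = (225997 - 317)*188220 = 225680*188220 = 42477489600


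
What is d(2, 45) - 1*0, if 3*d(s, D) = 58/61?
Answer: 58/183 ≈ 0.31694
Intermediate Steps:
d(s, D) = 58/183 (d(s, D) = (58/61)/3 = (58*(1/61))/3 = (⅓)*(58/61) = 58/183)
d(2, 45) - 1*0 = 58/183 - 1*0 = 58/183 + 0 = 58/183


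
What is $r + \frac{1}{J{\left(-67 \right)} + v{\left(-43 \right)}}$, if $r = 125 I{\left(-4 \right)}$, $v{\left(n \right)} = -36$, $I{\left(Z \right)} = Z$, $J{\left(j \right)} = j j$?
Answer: $- \frac{2226499}{4453} \approx -500.0$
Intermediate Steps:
$J{\left(j \right)} = j^{2}$
$r = -500$ ($r = 125 \left(-4\right) = -500$)
$r + \frac{1}{J{\left(-67 \right)} + v{\left(-43 \right)}} = -500 + \frac{1}{\left(-67\right)^{2} - 36} = -500 + \frac{1}{4489 - 36} = -500 + \frac{1}{4453} = - \frac{2226499}{4453}$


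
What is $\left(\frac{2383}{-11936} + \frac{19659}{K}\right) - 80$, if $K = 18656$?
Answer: $- \frac{275375761}{3479344} \approx -79.146$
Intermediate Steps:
$\left(\frac{2383}{-11936} + \frac{19659}{K}\right) - 80 = \left(\frac{2383}{-11936} + \frac{19659}{18656}\right) - 80 = \left(2383 \left(- \frac{1}{11936}\right) + 19659 \cdot \frac{1}{18656}\right) - 80 = \left(- \frac{2383}{11936} + \frac{19659}{18656}\right) - 80 = \frac{2971759}{3479344} - 80 = - \frac{275375761}{3479344}$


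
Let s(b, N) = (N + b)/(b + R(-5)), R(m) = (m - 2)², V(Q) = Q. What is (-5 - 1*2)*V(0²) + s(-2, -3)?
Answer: -5/47 ≈ -0.10638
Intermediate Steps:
R(m) = (-2 + m)²
s(b, N) = (N + b)/(49 + b) (s(b, N) = (N + b)/(b + (-2 - 5)²) = (N + b)/(b + (-7)²) = (N + b)/(b + 49) = (N + b)/(49 + b))
(-5 - 1*2)*V(0²) + s(-2, -3) = (-5 - 1*2)*0² + (-3 - 2)/(49 - 2) = (-5 - 2)*0 - 5/47 = -7*0 + (1/47)*(-5) = 0 - 5/47 = -5/47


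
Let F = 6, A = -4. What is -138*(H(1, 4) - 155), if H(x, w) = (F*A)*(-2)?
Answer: 14766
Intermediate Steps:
H(x, w) = 48 (H(x, w) = (6*(-4))*(-2) = -24*(-2) = 48)
-138*(H(1, 4) - 155) = -138*(48 - 155) = -138*(-107) = 14766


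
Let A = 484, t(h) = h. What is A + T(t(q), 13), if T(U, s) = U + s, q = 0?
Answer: 497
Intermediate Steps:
A + T(t(q), 13) = 484 + (0 + 13) = 484 + 13 = 497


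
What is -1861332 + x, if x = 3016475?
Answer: 1155143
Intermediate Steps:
-1861332 + x = -1861332 + 3016475 = 1155143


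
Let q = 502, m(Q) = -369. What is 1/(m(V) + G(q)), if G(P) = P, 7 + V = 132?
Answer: 1/133 ≈ 0.0075188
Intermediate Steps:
V = 125 (V = -7 + 132 = 125)
1/(m(V) + G(q)) = 1/(-369 + 502) = 1/133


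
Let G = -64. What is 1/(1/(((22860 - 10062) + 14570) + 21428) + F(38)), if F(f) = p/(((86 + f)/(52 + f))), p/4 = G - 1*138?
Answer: -1512676/887111249 ≈ -0.0017052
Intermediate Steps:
p = -808 (p = 4*(-64 - 1*138) = 4*(-64 - 138) = 4*(-202) = -808)
F(f) = -808*(52 + f)/(86 + f)
1/(1/(((22860 - 10062) + 14570) + 21428) + F(38)) = 1/(1/(((22860 - 10062) + 14570) + 21428) + 808*(-52 - 1*38)/(86 + 38)) = 1/(1/((12798 + 14570) + 21428) + 808*(-52 - 38)/124) = 1/(1/(27368 + 21428) + 808*(1/124)*(-90)) = 1/(1/48796 - 18180/31) = 1/(-887111249/1512676) = -1512676/887111249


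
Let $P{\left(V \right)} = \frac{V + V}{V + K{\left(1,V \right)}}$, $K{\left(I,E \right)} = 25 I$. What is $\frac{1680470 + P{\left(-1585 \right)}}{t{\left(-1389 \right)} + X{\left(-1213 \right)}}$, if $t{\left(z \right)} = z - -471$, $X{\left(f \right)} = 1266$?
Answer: $\frac{262153637}{54288} \approx 4828.9$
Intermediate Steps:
$P{\left(V \right)} = \frac{2 V}{25 + V}$ ($P{\left(V \right)} = \frac{V + V}{V + 25 \cdot 1} = \frac{2 V}{V + 25} = \frac{2 V}{25 + V}$)
$t{\left(z \right)} = 471 + z$ ($t{\left(z \right)} = z + 471 = 471 + z$)
$\frac{1680470 + P{\left(-1585 \right)}}{t{\left(-1389 \right)} + X{\left(-1213 \right)}} = \frac{1680470 + 2 \left(-1585\right) \frac{1}{25 - 1585}}{\left(471 - 1389\right) + 1266} = \frac{1680470 + 2 \left(-1585\right) \frac{1}{-1560}}{-918 + 1266} = \frac{1680470 + 2 \left(-1585\right) \left(- \frac{1}{1560}\right)}{348} = \left(1680470 + \frac{317}{156}\right) \frac{1}{348} = \frac{262153637}{156} \cdot \frac{1}{348} = \frac{262153637}{54288}$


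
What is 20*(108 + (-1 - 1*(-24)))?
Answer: 2620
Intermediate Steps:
20*(108 + (-1 - 1*(-24))) = 20*(108 + (-1 + 24)) = 20*(108 + 23) = 20*131 = 2620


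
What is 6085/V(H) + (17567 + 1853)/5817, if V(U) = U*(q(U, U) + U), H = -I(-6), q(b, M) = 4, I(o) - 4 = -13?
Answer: 12556195/226863 ≈ 55.347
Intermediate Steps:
I(o) = -9 (I(o) = 4 - 13 = -9)
H = 9 (H = -1*(-9) = 9)
V(U) = U*(4 + U)
6085/V(H) + (17567 + 1853)/5817 = 6085/((9*(4 + 9))) + (17567 + 1853)/5817 = 6085/((9*13)) + 19420*(1/5817) = 6085/117 + 19420/5817 = 12556195/226863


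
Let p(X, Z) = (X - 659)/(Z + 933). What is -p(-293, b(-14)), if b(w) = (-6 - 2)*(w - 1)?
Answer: 952/1053 ≈ 0.90408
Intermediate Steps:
b(w) = 8 - 8*w (b(w) = -8*(-1 + w) = 8 - 8*w)
p(X, Z) = (-659 + X)/(933 + Z)
-p(-293, b(-14)) = -(-659 - 293)/(933 + (8 - 8*(-14))) = -(-952)/(933 + (8 + 112)) = -(-952)/(933 + 120) = -(-952)/1053 = -1*(-952/1053) = 952/1053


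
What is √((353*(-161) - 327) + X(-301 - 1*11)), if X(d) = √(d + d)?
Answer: 2*√(-14290 + I*√39) ≈ 0.052242 + 239.08*I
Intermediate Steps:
X(d) = √2*√d (X(d) = √(2*d) = √2*√d)
√((353*(-161) - 327) + X(-301 - 1*11)) = √((353*(-161) - 327) + √2*√(-301 - 1*11)) = √((-56833 - 327) + √2*√(-301 - 11)) = √(-57160 + √2*√(-312)) = √(-57160 + √2*(2*I*√78)) = √(-57160 + 4*I*√39)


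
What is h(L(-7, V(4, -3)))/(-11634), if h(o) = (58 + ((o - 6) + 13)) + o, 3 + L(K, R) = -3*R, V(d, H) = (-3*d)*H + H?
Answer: 139/11634 ≈ 0.011948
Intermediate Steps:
V(d, H) = H - 3*H*d (V(d, H) = -3*H*d + H = H - 3*H*d)
L(K, R) = -3 - 3*R
h(o) = 65 + 2*o (h(o) = (58 + ((-6 + o) + 13)) + o = (58 + (7 + o)) + o = (65 + o) + o = 65 + 2*o)
h(L(-7, V(4, -3)))/(-11634) = (65 + 2*(-3 - (-9)*(1 - 3*4)))/(-11634) = (65 + 2*(-3 - (-9)*(1 - 12)))*(-1/11634) = (65 + 2*(-3 - (-9)*(-11)))*(-1/11634) = (65 + 2*(-3 - 3*33))*(-1/11634) = (65 + 2*(-3 - 99))*(-1/11634) = (65 + 2*(-102))*(-1/11634) = (65 - 204)*(-1/11634) = -139*(-1/11634) = 139/11634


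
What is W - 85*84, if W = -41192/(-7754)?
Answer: -27661184/3877 ≈ -7134.7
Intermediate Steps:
W = 20596/3877 (W = -41192*(-1/7754) = 20596/3877 ≈ 5.3124)
W - 85*84 = 20596/3877 - 85*84 = 20596/3877 - 7140 = -27661184/3877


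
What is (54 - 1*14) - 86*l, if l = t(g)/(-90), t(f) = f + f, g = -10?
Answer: 188/9 ≈ 20.889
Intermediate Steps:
t(f) = 2*f
l = 2/9 (l = (2*(-10))/(-90) = -20*(-1/90) = 2/9 ≈ 0.22222)
(54 - 1*14) - 86*l = (54 - 1*14) - 86*2/9 = (54 - 14) - 172/9 = 40 - 172/9 = 188/9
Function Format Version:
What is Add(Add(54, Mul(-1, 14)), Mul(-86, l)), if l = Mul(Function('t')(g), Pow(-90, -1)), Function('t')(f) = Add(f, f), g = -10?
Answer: Rational(188, 9) ≈ 20.889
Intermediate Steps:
Function('t')(f) = Mul(2, f)
l = Rational(2, 9) (l = Mul(Mul(2, -10), Pow(-90, -1)) = Mul(-20, Rational(-1, 90)) = Rational(2, 9) ≈ 0.22222)
Add(Add(54, Mul(-1, 14)), Mul(-86, l)) = Add(Add(54, Mul(-1, 14)), Mul(-86, Rational(2, 9))) = Add(Add(54, -14), Rational(-172, 9)) = Add(40, Rational(-172, 9)) = Rational(188, 9)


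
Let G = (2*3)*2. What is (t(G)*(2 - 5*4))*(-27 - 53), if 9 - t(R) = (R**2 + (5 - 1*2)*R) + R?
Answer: -263520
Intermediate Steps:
G = 12 (G = 6*2 = 12)
t(R) = 9 - R**2 - 4*R (t(R) = 9 - ((R**2 + (5 - 1*2)*R) + R) = 9 - ((R**2 + (5 - 2)*R) + R) = 9 - ((R**2 + 3*R) + R) = 9 - (R**2 + 4*R) = 9 + (-R**2 - 4*R) = 9 - R**2 - 4*R)
(t(G)*(2 - 5*4))*(-27 - 53) = ((9 - 1*12**2 - 4*12)*(2 - 5*4))*(-27 - 53) = ((9 - 1*144 - 48)*(2 - 20))*(-80) = ((9 - 144 - 48)*(-18))*(-80) = -183*(-18)*(-80) = 3294*(-80) = -263520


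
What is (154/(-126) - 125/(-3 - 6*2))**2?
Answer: 4096/81 ≈ 50.568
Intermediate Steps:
(154/(-126) - 125/(-3 - 6*2))**2 = (154*(-1/126) - 125/(-3 - 12))**2 = (-11/9 - 125/(-15))**2 = (-11/9 - 125*(-1/15))**2 = (-11/9 + 25/3)**2 = (64/9)**2 = 4096/81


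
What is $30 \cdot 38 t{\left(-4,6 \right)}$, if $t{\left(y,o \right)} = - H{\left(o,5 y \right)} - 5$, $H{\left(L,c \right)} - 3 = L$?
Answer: $-15960$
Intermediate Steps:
$H{\left(L,c \right)} = 3 + L$
$t{\left(y,o \right)} = -8 - o$ ($t{\left(y,o \right)} = - (3 + o) - 5 = \left(-3 - o\right) - 5 = -8 - o$)
$30 \cdot 38 t{\left(-4,6 \right)} = 30 \cdot 38 \left(-8 - 6\right) = 1140 \left(-8 - 6\right) = 1140 \left(-14\right) = -15960$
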